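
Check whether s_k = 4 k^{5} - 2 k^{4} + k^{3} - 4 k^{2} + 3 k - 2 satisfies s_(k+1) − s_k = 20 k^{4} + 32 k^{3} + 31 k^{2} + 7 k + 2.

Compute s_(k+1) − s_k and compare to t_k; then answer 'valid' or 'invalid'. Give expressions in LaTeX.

valid; difference matches t_k

s_(k+1) = k*(4*k**4 + 18*k**3 + 33*k**2 + 27*k + 10)
s_(k+1) − s_k = 20*k**4 + 32*k**3 + 31*k**2 + 7*k + 2
(s_(k+1) − s_k) − t_k = 0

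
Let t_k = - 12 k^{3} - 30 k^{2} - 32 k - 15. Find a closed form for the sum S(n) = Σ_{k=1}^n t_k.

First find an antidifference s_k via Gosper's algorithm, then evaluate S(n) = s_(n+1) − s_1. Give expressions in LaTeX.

S(n) = n \left(- 3 n^{3} - 16 n^{2} - 34 n - 36\right)

The ratio is (12*k**3 + 66*k**2 + 128*k + 89)/(12*k**3 + 30*k**2 + 32*k + 15).
A = 1, B = 1, C = k**3 + 5*k**2/2 + 8*k/3 + 5/4.
f must satisfy (1)·f(k+1) − (1)·f(k) = k**3 + 5*k**2/2 + 8*k/3 + 5/4.
deg f ≤ 4 (via 0,0,3).
Solving with deg f ≤ 4: f(k) = k*(3*k**3 + 4*k**2 + 4*k + 4)/12.
Get s_k = R·t_k = k*(-3*k**3 - 4*k**2 - 4*k - 4) with R(k) = B(k−1)f(k)/C(k) = k*(3*k**3 + 4*k**2 + 4*k + 4)/(12*k**3 + 30*k**2 + 32*k + 15).
Verify: -12*k**3 - 30*k**2 - 32*k - 15 matches t_k.
Evaluate: s_(n+1) = -3*n**4 - 16*n**3 - 34*n**2 - 36*n - 15; subtract s_(1) = -15 ⇒ S(n) = n*(-3*n**3 - 16*n**2 - 34*n - 36).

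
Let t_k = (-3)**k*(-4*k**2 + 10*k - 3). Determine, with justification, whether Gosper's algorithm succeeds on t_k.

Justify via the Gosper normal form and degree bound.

Yes. s_k = (-3)**k*(k**2 - 4*k + 3).

Ratio r(k) = 3*(-4*k**2 + 2*k + 3)/(4*k**2 - 10*k + 3).
A = -3, B = 1, C = k**2 - 5*k/2 + 3/4.
Set up (-3)·f(k+1) − (1)·f(k) − (k**2 - 5*k/2 + 3/4) = 0.
Bound: deg f ≤ 2.
Solving with deg f ≤ 2: f(k) = -(k - 3)*(k - 1)/4.
Then R = B(k−1)f/C = -(k - 3)*(k - 1)/(4*k**2 - 10*k + 3), so s_k = R(k)·t_k = (-3)**k*(k**2 - 4*k + 3).
Check: Δs_k = (-3)**k*(-4*k**2 + 10*k - 3). ✓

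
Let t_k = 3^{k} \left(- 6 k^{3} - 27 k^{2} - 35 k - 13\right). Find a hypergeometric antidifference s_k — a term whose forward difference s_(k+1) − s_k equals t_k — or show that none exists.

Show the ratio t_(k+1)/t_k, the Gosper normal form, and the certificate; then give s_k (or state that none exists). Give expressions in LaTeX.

t_(k+1)/t_k = 3*(6*k**3 + 45*k**2 + 107*k + 81)/(6*k**3 + 27*k**2 + 35*k + 13).
Normal form (A,B,C) = (3, 1, k**3 + 9*k**2/2 + 35*k/6 + 13/6).
f must satisfy (3)·f(k+1) − (1)·f(k) = k**3 + 9*k**2/2 + 35*k/6 + 13/6.
From deg A=0, deg B=0, deg C=3: d=3.
Solve for f: f(k) = (3*k**3 + 4*k - 4)/6 (degree 3 ≤ 3).
Get s_k = R·t_k = 3**k*(-3*k**3 - 4*k + 4) with R(k) = B(k−1)f(k)/C(k) = (3*k**3 + 4*k - 4)/(6*k**3 + 27*k**2 + 35*k + 13).
Verify: 3**k*(3*k**3 - 8*k - 9*(k + 1)**3 - 4) matches t_k.

s_k = 3^{k} \left(- 3 k^{3} - 4 k + 4\right)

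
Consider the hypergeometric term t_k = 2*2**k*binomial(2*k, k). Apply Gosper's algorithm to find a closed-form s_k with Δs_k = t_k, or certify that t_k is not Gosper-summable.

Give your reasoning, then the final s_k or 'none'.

Step 1: r(k) = 4*(2*k + 1)/(k + 1).
So A=8*k + 4 and B=k + 1, with C=1.
Solve (8*k + 4)·f(k+1) − (k)·f(k) = 1.
deg f ≤ -1 (via 1,1,0).
deg f ≤ -1 is impossible — no certificate.

none — t_k is not Gosper-summable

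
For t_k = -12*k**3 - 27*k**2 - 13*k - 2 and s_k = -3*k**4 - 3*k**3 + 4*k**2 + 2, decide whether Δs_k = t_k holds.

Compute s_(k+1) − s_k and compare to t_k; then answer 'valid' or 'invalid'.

Valid: the claim telescopes to t_k.

s_(k+1) = k*(-3*k**3 - 15*k**2 - 23*k - 13)
s_(k+1) − s_k = -12*k**3 - 27*k**2 - 13*k - 2
(s_(k+1) − s_k) − t_k = 0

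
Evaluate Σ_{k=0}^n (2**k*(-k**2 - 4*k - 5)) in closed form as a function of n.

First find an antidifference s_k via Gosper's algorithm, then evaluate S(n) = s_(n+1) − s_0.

r(k) = 2*(k**2 + 6*k + 10)/(k**2 + 4*k + 5) after simplifying.
A = 2, B = 1, C = k**2 + 4*k + 5.
Key eq: (2)·f(k+1) = (1)·f(k) + (k**2 + 4*k + 5).
d = 2 from the (0,0,2) case.
Match coefficients ⇒ f(k) = k**2 + 3.
Then R = B(k−1)f/C = (k**2 + 3)/(k**2 + 4*k + 5), so s_k = R(k)·t_k = 2**k*(-k**2 - 3).
Check: Δs_k = 2**k*(-k**2 - 4*k - 5). ✓
Telescope: S(n) = s_(n+1) − s_(0) = 2**(n + 1)*(-n**2 - 2*n - 4) − (-3) = -2**(n + 1)*n**2 - 2**(n + 2)*n - 2**(n + 3) + 3.

S(n) = -2**(n + 1)*n**2 - 2**(n + 2)*n - 2**(n + 3) + 3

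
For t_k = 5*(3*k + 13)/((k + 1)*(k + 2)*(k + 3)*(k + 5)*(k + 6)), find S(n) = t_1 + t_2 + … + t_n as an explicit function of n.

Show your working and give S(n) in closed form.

S(n) = 5*n*(n**2 + 11*n + 36)/(36*(n**3 + 11*n**2 + 36*n + 36))

Compute t_(k+1)/t_k: get (k + 1)*(k + 5)*(3*k + 16)/((k + 4)*(k + 7)*(3*k + 13)).
A = k + 1, B = k + 7, C = k**2 + 25*k/3 + 52/3.
Key eq: (k + 1)·f(k+1) = (k + 6)·f(k) + (k**2 + 25*k/3 + 52/3).
deg f ≤ 5 (via 1,1,2).
A polynomial solution: f(k) = k*(k + 3)*(k + 4)*(k**2 + 8*k + 17)/30.
R(k) = B(k−1)·f(k)/C(k) = k*(k + 3)*(k + 6)*(k**2 + 8*k + 17)/(10*(3*k + 13)); s_k = R·t_k = k*(k**2 + 8*k + 17)/(2*(k**3 + 8*k**2 + 17*k + 10)).
Check: Δs_k = 5*(3*k + 13)/(k**5 + 17*k**4 + 107*k**3 + 307*k**2 + 396*k + 180). ✓
s_(n+1) = (n**3 + 11*n**2 + 36*n + 26)/(2*(n**3 + 11*n**2 + 36*n + 36)) and s_(1) = 13/36, so S(n) = 5*n*(n**2 + 11*n + 36)/(36*(n**3 + 11*n**2 + 36*n + 36)).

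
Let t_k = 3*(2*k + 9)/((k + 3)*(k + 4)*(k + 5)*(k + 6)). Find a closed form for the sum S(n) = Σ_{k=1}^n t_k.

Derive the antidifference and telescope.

S(n) = n*(n + 10)/(8*(n**2 + 10*n + 24))

The ratio is (k + 3)*(2*k + 11)/((k + 7)*(2*k + 9)).
Take A(k)=k + 3, B(k)=k + 7, C(k)=k + 9/2.
Key eq: (k + 3)·f(k+1) = (k + 6)·f(k) + (k + 9/2).
deg f ≤ 3 (via 1,1,1).
A polynomial solution: f(k) = k*(k + 4)*(k + 8)/30.
Get s_k = R·t_k = k*(k + 8)/(5*(k**2 + 8*k + 15)) with R(k) = B(k−1)f(k)/C(k) = k*(k + 4)*(k + 6)*(k + 8)/(15*(2*k + 9)).
Δs = 3*(2*k + 9)/(k**4 + 18*k**3 + 119*k**2 + 342*k + 360), as required.
s_(n+1) = (n**2 + 10*n + 9)/(5*(n**2 + 10*n + 24)) and s_(1) = 3/40, so S(n) = n*(n + 10)/(8*(n**2 + 10*n + 24)).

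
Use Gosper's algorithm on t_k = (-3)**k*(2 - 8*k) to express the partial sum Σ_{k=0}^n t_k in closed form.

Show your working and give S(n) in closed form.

Ratio r(k) = 3*(-4*k - 3)/(4*k - 1).
A = -3, B = 1, C = k - 1/4.
Solve (-3)·f(k+1) − (1)·f(k) = k - 1/4.
Bound: deg f ≤ 1.
Coefficient equations give f(k) = -(k - 1)/4.
So s_k = (B(k−1)f/C)·t_k = (-(k - 1)/(4*k - 1))·t_k = 2*(-3)**k*(k - 1).
Verify: (-3)**k*(2 - 8*k) matches t_k.
Telescope: S(n) = s_(n+1) − s_(0) = 2*(-3)**(n + 1)*n − (-2) = -6*(-3)**n*n + 2.

S(n) = -6*(-3)**n*n + 2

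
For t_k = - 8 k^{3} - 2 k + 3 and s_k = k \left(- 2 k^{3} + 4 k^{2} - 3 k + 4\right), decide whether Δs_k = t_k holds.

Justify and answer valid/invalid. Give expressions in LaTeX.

s_(k+1) = -2*k**4 - 4*k**3 - 3*k**2 + 2*k + 3
s_(k+1) − s_k = -8*k**3 - 2*k + 3
(s_(k+1) − s_k) − t_k = 0

Valid: the claim telescopes to t_k.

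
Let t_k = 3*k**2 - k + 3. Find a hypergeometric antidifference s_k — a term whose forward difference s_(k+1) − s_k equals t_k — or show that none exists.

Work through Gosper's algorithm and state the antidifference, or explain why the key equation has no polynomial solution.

The ratio is (-k + 3*(k + 1)**2 + 2)/(3*k**2 - k + 3).
Normal form (A,B,C) = (1, 1, k**2 - k/3 + 1).
Solve (1)·f(k+1) − (1)·f(k) = k**2 - k/3 + 1.
deg f ≤ 3 (via 0,0,2).
Coefficient equations give f(k) = k*(k**2 - 2*k + 4)/3.
Then R = B(k−1)f/C = k*(k**2 - 2*k + 4)/(3*k**2 - k + 3), so s_k = R(k)·t_k = k*(k**2 - 2*k + 4).
Check: Δs_k = 3*k**2 - k + 3. ✓

s_k = k*(k**2 - 2*k + 4)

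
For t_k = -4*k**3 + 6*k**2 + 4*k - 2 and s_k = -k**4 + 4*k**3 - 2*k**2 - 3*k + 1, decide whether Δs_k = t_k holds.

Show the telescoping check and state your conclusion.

Valid: the claim telescopes to t_k.

s_(k+1) = -k**4 + 4*k**2 + k - 1
s_(k+1) − s_k = -4*k**3 + 6*k**2 + 4*k - 2
(s_(k+1) − s_k) − t_k = 0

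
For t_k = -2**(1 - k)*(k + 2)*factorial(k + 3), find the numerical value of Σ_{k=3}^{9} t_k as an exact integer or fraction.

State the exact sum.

Σ = -24323940

Ratio r(k) = (k + 3)*(k + 4)/(2*(k + 2)).
Factor: A=k/2 + 2; B=1; C=k + 2.
Solve (k/2 + 2)·f(k+1) − (1)·f(k) = k + 2.
deg f ≤ 0 (via 1,0,1).
Match coefficients ⇒ f(k) = 2.
Get s_k = R·t_k = -2**(2 - k)*factorial(k + 3) with R(k) = B(k−1)f(k)/C(k) = 2/(k + 2).
Verify: -2**(1 - k)*(k + 2)*factorial(k + 3) matches t_k.
Telescoping: Σ = s_(10) − s_(3) = -24324300 − (-360) = -24323940.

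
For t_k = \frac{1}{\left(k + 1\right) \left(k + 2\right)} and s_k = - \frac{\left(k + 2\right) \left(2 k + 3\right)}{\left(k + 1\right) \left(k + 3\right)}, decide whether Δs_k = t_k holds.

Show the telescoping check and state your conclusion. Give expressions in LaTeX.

Invalid: residual \frac{- 2 k^{2} - 8 k - 9}{k^{4} + 10 k^{3} + 35 k^{2} + 50 k + 24} ≠ 0.

s_(k+1) = -(k + 3)*(2*k + 5)/((k + 2)*(k + 4))
s_(k+1) − s_k = (-k**2 - k + 3)/(k**4 + 10*k**3 + 35*k**2 + 50*k + 24)
(s_(k+1) − s_k) − t_k = (-2*k**2 - 8*k - 9)/(k**4 + 10*k**3 + 35*k**2 + 50*k + 24)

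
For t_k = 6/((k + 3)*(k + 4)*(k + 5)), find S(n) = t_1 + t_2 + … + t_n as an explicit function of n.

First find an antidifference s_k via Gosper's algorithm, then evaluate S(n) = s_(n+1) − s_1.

S(n) = 3*n*(n + 9)/(20*(n**2 + 9*n + 20))

Compute t_(k+1)/t_k: get (k + 3)/(k + 6).
So A=k + 3 and B=k + 6, with C=1.
f must satisfy (k + 3)·f(k+1) − (k + 5)·f(k) = 1.
d = 2 from the (1,1,0) case.
Coefficient equations give f(k) = k*(k + 7)/24.
Certificate R = B(k−1)f/C = k*(k + 5)*(k + 7)/24 gives s_k = k*(k + 7)/(4*(k + 3)*(k + 4)).
Verify: 6/(k**3 + 12*k**2 + 47*k + 60) matches t_k.
Σ_(k=1)^n t_k = s_(n+1) − s_(1) = ((n**2 + 9*n + 8)/(4*(n**2 + 9*n + 20))) − (1/10), i.e. 3*n*(n + 9)/(20*(n**2 + 9*n + 20)).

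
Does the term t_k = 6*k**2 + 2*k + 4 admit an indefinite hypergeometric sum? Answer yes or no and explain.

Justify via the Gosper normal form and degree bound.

Compute t_(k+1)/t_k: get (k + 3*(k + 1)**2 + 3)/(3*k**2 + k + 2).
Take A(k)=1, B(k)=1, C(k)=k**2 + k/3 + 2/3.
Key eq: (1)·f(k+1) = (1)·f(k) + (k**2 + k/3 + 2/3).
Bound: deg f ≤ 3.
A polynomial solution: f(k) = k*(k**2 - k + 2)/3.
So s_k = (B(k−1)f/C)·t_k = (k*(k**2 - k + 2)/(3*k**2 + k + 2))·t_k = 2*k*(k**2 - k + 2).
s_(k+1) − s_k = 6*k**2 + 2*k + 4 = t_k.

Yes. s_k = 2*k*(k**2 - k + 2).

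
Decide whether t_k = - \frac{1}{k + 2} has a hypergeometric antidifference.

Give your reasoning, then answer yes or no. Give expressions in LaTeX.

Compute t_(k+1)/t_k: get (k + 2)/(k + 3).
A = k + 2, B = k + 3, C = 1.
Solve (k + 2)·f(k+1) − (k + 2)·f(k) = 1.
From deg A=1, deg B=1, deg C=0: d=0.
Generic f = c0 gives residual -1; -1 = 0 cannot hold, so t_k is not Gosper-summable.

No; the coefficient equations for f are inconsistent.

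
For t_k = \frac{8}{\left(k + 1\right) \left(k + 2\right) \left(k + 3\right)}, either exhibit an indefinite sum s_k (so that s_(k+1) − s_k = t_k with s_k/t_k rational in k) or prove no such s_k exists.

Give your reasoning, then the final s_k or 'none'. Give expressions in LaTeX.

r(k) = (k + 1)/(k + 4) after simplifying.
Normal form (A,B,C) = (k + 1, k + 4, 1).
Key eq: (k + 1)·f(k+1) = (k + 3)·f(k) + (1).
Bound: deg f ≤ 2.
A polynomial solution: f(k) = k*(k + 3)/4.
R(k) = B(k−1)·f(k)/C(k) = k*(k + 3)**2/4; s_k = R·t_k = 2*k*(k + 3)/((k + 1)*(k + 2)).
Check: Δs_k = 8/(k**3 + 6*k**2 + 11*k + 6). ✓

s_k = \frac{2 k \left(k + 3\right)}{\left(k + 1\right) \left(k + 2\right)}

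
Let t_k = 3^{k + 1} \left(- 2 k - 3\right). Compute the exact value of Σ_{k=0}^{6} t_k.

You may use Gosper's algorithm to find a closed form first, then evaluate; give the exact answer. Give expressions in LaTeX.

Compute t_(k+1)/t_k: get 3*(2*k + 5)/(2*k + 3).
A = 3, B = 1, C = k + 3/2.
Solve (3)·f(k+1) − (1)·f(k) = k + 3/2.
From deg A=0, deg B=0, deg C=1: d=1.
Solve for f: f(k) = k/2 (degree 1 ≤ 1).
So s_k = (B(k−1)f/C)·t_k = (k/(2*k + 3))·t_k = -3**(k + 1)*k.
Δs = 3**(k + 1)*(-2*k - 3), as required.
Evaluate s at k=7 and k=0: -45927 and 0; difference -45927.

Σ = -45927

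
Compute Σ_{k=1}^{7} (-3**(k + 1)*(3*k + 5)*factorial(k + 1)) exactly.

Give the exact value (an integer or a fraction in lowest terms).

The ratio is 3*(k + 2)*(3*k + 8)/(3*k + 5).
Normal form (A,B,C) = (3*k + 6, 1, k + 5/3).
Solve (3*k + 6)·f(k+1) − (1)·f(k) = k + 5/3.
Bound: deg f ≤ 0.
Solving with deg f ≤ 0: f(k) = 1/3.
R(k) = B(k−1)·f(k)/C(k) = 1/(3*k + 5); s_k = R·t_k = -3**(k + 1)*factorial(k + 1).
Verify: -3**(k + 1)*(3*k + 5)*factorial(k + 1) matches t_k.
Evaluate s at k=8 and k=1: -7142567040 and -18; difference -7142567022.

Σ = -7142567022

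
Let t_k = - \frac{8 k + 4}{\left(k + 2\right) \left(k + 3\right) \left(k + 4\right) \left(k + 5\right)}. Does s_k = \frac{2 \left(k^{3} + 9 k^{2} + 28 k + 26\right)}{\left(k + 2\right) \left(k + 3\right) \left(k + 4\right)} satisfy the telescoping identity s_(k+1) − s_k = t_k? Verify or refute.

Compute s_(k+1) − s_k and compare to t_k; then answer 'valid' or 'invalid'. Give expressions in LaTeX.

s_(k+1) = 2*(28*k + (k + 1)**3 + 9*(k + 1)**2 + 54)/((k + 3)*(k + 4)*(k + 5))
s_(k+1) − s_k = 4*(-2*k - 1)/(k**4 + 14*k**3 + 71*k**2 + 154*k + 120)
(s_(k+1) − s_k) − t_k = 0

Valid: the claim telescopes to t_k.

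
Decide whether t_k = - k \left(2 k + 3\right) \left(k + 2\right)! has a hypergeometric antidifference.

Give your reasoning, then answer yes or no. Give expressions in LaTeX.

t_(k+1)/t_k = (k + 1)*(k + 3)*(2*k + 5)/(k*(2*k + 3)).
Gosper form: A/B · C(k+1)/C(k) with A=k + 3, B=1, C=k**2 + 3*k/2.
Solve (k + 3)·f(k+1) − (1)·f(k) = k**2 + 3*k/2.
Degrees (1,0,2) ⇒ d ≤ 1.
Match coefficients ⇒ f(k) = (2*k - 3)/2.
Get s_k = R·t_k = -(2*k - 3)*factorial(k + 2) with R(k) = B(k−1)f(k)/C(k) = (2*k - 3)/(k*(2*k + 3)).
Δs = -k*(2*k + 3)*factorial(k + 2), as required.

Yes. s_k = - \left(2 k - 3\right) \left(k + 2\right)!.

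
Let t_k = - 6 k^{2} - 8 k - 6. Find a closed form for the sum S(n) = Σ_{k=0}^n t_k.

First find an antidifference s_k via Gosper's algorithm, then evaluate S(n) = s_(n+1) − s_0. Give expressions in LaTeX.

S(n) = - 2 n^{3} - 7 n^{2} - 11 n - 6

Compute t_(k+1)/t_k: get (3*k**2 + 10*k + 10)/(3*k**2 + 4*k + 3).
Take A(k)=1, B(k)=1, C(k)=k**2 + 4*k/3 + 1.
Need (1)·f(k+1) − (1)·f(k) = k**2 + 4*k/3 + 1.
Degrees (0,0,2) ⇒ d ≤ 3.
Solve for f: f(k) = k*(2*k**2 + k + 3)/6 (degree 3 ≤ 3).
So s_k = (B(k−1)f/C)·t_k = (k*(2*k**2 + k + 3)/(2*(3*k**2 + 4*k + 3)))·t_k = k*(-2*k**2 - k - 3).
Check: Δs_k = -6*k**2 - 8*k - 6. ✓
Telescope: S(n) = s_(n+1) − s_(0) = -2*n**3 - 7*n**2 - 11*n - 6 − (0) = -2*n**3 - 7*n**2 - 11*n - 6.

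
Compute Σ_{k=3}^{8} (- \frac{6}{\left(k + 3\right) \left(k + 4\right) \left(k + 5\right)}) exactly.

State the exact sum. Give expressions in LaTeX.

The ratio is (k + 3)/(k + 6).
Gosper form: A/B · C(k+1)/C(k) with A=k + 3, B=k + 6, C=1.
Solve (k + 3)·f(k+1) − (k + 5)·f(k) = 1.
Bound: deg f ≤ 2.
A polynomial solution: f(k) = k*(k + 7)/24.
R(k) = B(k−1)·f(k)/C(k) = k*(k + 5)*(k + 7)/24; s_k = R·t_k = k*(-k - 7)/(4*(k + 3)*(k + 4)).
Verify: -6/(k**3 + 12*k**2 + 47*k + 60) matches t_k.
Evaluate s at k=9 and k=3: -3/13 and -5/28; difference -19/364.

Σ = -19/364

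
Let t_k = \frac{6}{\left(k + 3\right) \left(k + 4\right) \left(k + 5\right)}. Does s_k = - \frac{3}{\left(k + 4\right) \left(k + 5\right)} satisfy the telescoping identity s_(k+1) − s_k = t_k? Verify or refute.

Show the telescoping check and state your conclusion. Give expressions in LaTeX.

s_(k+1) = -3/((k + 5)*(k + 6))
s_(k+1) − s_k = 6/(k**3 + 15*k**2 + 74*k + 120)
(s_(k+1) − s_k) − t_k = -18/(k**4 + 18*k**3 + 119*k**2 + 342*k + 360)

Invalid: residual - \frac{18}{k^{4} + 18 k^{3} + 119 k^{2} + 342 k + 360} ≠ 0.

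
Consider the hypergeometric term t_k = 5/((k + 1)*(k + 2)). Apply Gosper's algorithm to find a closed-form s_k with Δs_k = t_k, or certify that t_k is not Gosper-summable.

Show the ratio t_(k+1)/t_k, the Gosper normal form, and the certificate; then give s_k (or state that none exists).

Ratio r(k) = (k + 1)/(k + 3).
So A=k + 1 and B=k + 3, with C=1.
f must satisfy (k + 1)·f(k+1) − (k + 2)·f(k) = 1.
d = 1 from the (1,1,0) case.
A polynomial solution: f(k) = k.
Then R = B(k−1)f/C = k*(k + 2), so s_k = R(k)·t_k = 5*k/(k + 1).
Check: Δs_k = 5/(k**2 + 3*k + 2). ✓

s_k = 5*k/(k + 1)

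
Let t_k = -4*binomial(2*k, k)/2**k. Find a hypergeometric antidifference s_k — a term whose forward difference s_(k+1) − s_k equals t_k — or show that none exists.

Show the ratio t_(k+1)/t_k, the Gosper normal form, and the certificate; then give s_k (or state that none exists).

none — t_k is not Gosper-summable

The ratio is (2*k + 1)/(k + 1).
Normal form (A,B,C) = (2*k + 1, k + 1, 1).
Set up (2*k + 1)·f(k+1) − (k)·f(k) − (1) = 0.
Bound: deg f ≤ -1.
Bound -1 < 0, so the key equation has no polynomial solution.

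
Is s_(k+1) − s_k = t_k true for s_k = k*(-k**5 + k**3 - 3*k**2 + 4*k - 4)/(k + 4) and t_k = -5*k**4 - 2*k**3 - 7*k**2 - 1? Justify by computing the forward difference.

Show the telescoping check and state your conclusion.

Invalid: residual 2*(4*k**5 + 24*k**4 + 12*k**3 + 31*k**2 - k + 4)/(k**2 + 9*k + 20) ≠ 0.

s_(k+1) = (k + 1)*(4*k - (k + 1)**5 + (k + 1)**3 - 3*(k + 1)**2)/(k + 5)
s_(k+1) − s_k = (-5*k**6 - 39*k**5 - 77*k**4 - 79*k**3 - 79*k**2 - 11*k - 12)/(k**2 + 9*k + 20)
(s_(k+1) − s_k) − t_k = 2*(4*k**5 + 24*k**4 + 12*k**3 + 31*k**2 - k + 4)/(k**2 + 9*k + 20)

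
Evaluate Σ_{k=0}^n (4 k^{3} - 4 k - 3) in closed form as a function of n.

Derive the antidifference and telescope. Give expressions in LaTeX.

S(n) = n^{4} + 2 n^{3} - n^{2} - 5 n - 3

r(k) = (4*k - 4*(k + 1)**3 + 7)/(-4*k**3 + 4*k + 3) after simplifying.
Factor: A=1; B=1; C=k**3 - k - 3/4.
f must satisfy (1)·f(k+1) − (1)·f(k) = k**3 - k - 3/4.
deg f ≤ 4 (via 0,0,3).
Match coefficients ⇒ f(k) = k*(k**3 - 2*k**2 - k - 1)/4.
So s_k = (B(k−1)f/C)·t_k = (k*(k**3 - 2*k**2 - k - 1)/(4*k**3 - 4*k - 3))·t_k = k*(k**3 - 2*k**2 - k - 1).
s_(k+1) − s_k = 4*k**3 - 4*k - 3 = t_k.
Σ_(k=0)^n t_k = s_(n+1) − s_(0) = (n**4 + 2*n**3 - n**2 - 5*n - 3) − (0), i.e. n**4 + 2*n**3 - n**2 - 5*n - 3.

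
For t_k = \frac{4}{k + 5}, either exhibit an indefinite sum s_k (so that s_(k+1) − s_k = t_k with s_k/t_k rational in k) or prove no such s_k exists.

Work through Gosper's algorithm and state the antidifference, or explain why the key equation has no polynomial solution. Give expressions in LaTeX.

Compute t_(k+1)/t_k: get (k + 5)/(k + 6).
Take A(k)=k + 5, B(k)=k + 6, C(k)=1.
Need (k + 5)·f(k+1) − (k + 5)·f(k) = 1.
From deg A=1, deg B=1, deg C=0: d=0.
Write f(k) = c0. Then LHS − RHS = -1, requiring -1 = 0: contradictory. No certificate.

no hypergeometric antidifference exists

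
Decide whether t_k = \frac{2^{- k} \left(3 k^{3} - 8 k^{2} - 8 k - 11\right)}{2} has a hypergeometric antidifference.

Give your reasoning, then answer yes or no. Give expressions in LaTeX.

Yes. s_k = 2^{- k} \left(- 3 k^{3} - k^{2} - 3 k + 4\right).

Compute t_(k+1)/t_k: get (3*k**3 + k**2 - 15*k - 24)/(2*(3*k**3 - 8*k**2 - 8*k - 11)).
So A=1/2 and B=1, with C=k**3 - 8*k**2/3 - 8*k/3 - 11/3.
Key eq: (1/2)·f(k+1) = (1)·f(k) + (k**3 - 8*k**2/3 - 8*k/3 - 11/3).
d = 3 from the (0,0,3) case.
Solving with deg f ≤ 3: f(k) = -2*(3*k**3 + k**2 + 3*k - 4)/3.
Then R = B(k−1)f/C = -2*(3*k**3 + k**2 + 3*k - 4)/((3*k - 11)*(k**2 + k + 1)), so s_k = R(k)·t_k = (-3*k**3 - k**2 - 3*k + 4)/2**k.
Verify: (3*k**3 - 8*k**2 - 8*k - 11)/(2*2**k) matches t_k.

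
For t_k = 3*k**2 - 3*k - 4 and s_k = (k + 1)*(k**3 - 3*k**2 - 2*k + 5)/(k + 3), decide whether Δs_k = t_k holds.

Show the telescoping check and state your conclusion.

s_(k+1) = (k**4 + 2*k**3 - 5*k**2 - 9*k + 2)/(k + 4)
s_(k+1) − s_k = (3*k**4 + 14*k**3 - 7*k**2 - 42*k - 14)/(k**2 + 7*k + 12)
(s_(k+1) − s_k) − t_k = 2*(-2*k**3 - 9*k**2 + 11*k + 17)/(k**2 + 7*k + 12)

Invalid: residual 2*(-2*k**3 - 9*k**2 + 11*k + 17)/(k**2 + 7*k + 12) ≠ 0.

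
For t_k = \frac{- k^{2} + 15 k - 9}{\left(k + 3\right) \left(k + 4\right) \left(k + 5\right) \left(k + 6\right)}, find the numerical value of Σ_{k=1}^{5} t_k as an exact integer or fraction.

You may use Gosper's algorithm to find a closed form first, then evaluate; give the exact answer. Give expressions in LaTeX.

Σ = 49/1320

Step 1: r(k) = -(k + 3)*(15*k - (k + 1)**2 + 6)/((k + 7)*(k**2 - 15*k + 9)).
Take A(k)=k + 3, B(k)=k + 7, C(k)=k**2 - 15*k + 9.
Set up (k + 3)·f(k+1) − (k + 6)·f(k) − (k**2 - 15*k + 9) = 0.
Degrees (1,1,2) ⇒ d ≤ 3.
Solving with deg f ≤ 3: f(k) = -k*(k - 4).
Get s_k = R·t_k = k*(k - 4)/((k + 3)*(k + 4)*(k + 5)) with R(k) = B(k−1)f(k)/C(k) = -k*(k - 4)*(k + 6)/(k**2 - 15*k + 9).
Δs = (-k**2 + 15*k - 9)/(k**4 + 18*k**3 + 119*k**2 + 342*k + 360), as required.
Telescoping: Σ = s_(6) − s_(1) = 2/165 − (-1/40) = 49/1320.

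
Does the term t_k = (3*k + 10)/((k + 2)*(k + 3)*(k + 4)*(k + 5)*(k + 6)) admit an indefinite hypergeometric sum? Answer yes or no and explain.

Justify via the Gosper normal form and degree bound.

Yes. s_k = k*(k**2 + 11*k + 38)/(40*(k**3 + 11*k**2 + 38*k + 40)).

The ratio is (k + 2)*(3*k + 13)/((k + 7)*(3*k + 10)).
A = k + 2, B = k + 7, C = k + 10/3.
Set up (k + 2)·f(k+1) − (k + 6)·f(k) − (k + 10/3) = 0.
Degrees (1,1,1) ⇒ d ≤ 4.
Match coefficients ⇒ f(k) = k*(k + 3)*(k**2 + 11*k + 38)/120.
Certificate R = B(k−1)f/C = k*(k + 3)*(k + 6)*(k**2 + 11*k + 38)/(40*(3*k + 10)) gives s_k = k*(k**2 + 11*k + 38)/(40*(k**3 + 11*k**2 + 38*k + 40)).
Check: Δs_k = (3*k + 10)/(k**5 + 20*k**4 + 155*k**3 + 580*k**2 + 1044*k + 720). ✓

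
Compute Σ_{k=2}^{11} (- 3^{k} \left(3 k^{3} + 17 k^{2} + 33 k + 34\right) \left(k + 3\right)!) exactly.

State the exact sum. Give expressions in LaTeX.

Step 1: r(k) = 3*(3*k**4 + 38*k**3 + 180*k**2 + 391*k + 348)/(3*k**3 + 17*k**2 + 33*k + 34).
Factor: A=3*k + 12; B=1; C=k**3 + 17*k**2/3 + 11*k + 34/3.
f must satisfy (3*k + 12)·f(k+1) − (1)·f(k) = k**3 + 17*k**2/3 + 11*k + 34/3.
Bound: deg f ≤ 2.
Solving with deg f ≤ 2: f(k) = (k**2 + 2)/3.
Get s_k = R·t_k = -3**k*(k**2 + 2)*factorial(k + 3) with R(k) = B(k−1)f(k)/C(k) = (k**2 + 2)/(3*k**3 + 17*k**2 + 33*k + 34).
Verify: -3**k*(3*k**3 + 17*k**2 + 33*k + 34)*factorial(k + 3) matches t_k.
Telescoping: Σ = s_(12) − s_(2) = -101462958975426048000 − (-6480) = -101462958975426041520.

Σ = -101462958975426041520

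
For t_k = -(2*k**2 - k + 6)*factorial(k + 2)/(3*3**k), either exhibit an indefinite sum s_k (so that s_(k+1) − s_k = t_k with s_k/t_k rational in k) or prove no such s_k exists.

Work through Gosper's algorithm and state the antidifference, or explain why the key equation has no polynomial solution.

The ratio is (k + 3)*(-k + 2*(k + 1)**2 + 5)/(3*(2*k**2 - k + 6)).
A = k/3 + 1, B = 1, C = k**2 - k/2 + 3.
Solve (k/3 + 1)·f(k+1) − (1)·f(k) = k**2 - k/2 + 3.
From deg A=1, deg B=0, deg C=2: d=1.
A polynomial solution: f(k) = 3*(2*k - 3)/2.
Get s_k = R·t_k = -(2*k - 3)*factorial(k + 2)/3**k with R(k) = B(k−1)f(k)/C(k) = 3*(2*k - 3)/(2*k**2 - k + 6).
Check: Δs_k = -(2*k**2 - k + 6)*factorial(k + 2)/(3*3**k). ✓

s_k = -(2*k - 3)*factorial(k + 2)/3**k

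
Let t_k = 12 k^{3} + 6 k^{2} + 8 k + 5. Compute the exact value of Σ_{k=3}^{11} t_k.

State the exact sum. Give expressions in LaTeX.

r(k) = (12*k**3 + 42*k**2 + 56*k + 31)/(12*k**3 + 6*k**2 + 8*k + 5) after simplifying.
A = 1, B = 1, C = k**3 + k**2/2 + 2*k/3 + 5/12.
Solve (1)·f(k+1) − (1)·f(k) = k**3 + k**2/2 + 2*k/3 + 5/12.
Degrees (0,0,3) ⇒ d ≤ 4.
Match coefficients ⇒ f(k) = k*(3*k**3 - 4*k**2 + 4*k + 2)/12.
Then R = B(k−1)f/C = k*(3*k**3 - 4*k**2 + 4*k + 2)/(12*k**3 + 6*k**2 + 8*k + 5), so s_k = R(k)·t_k = k*(3*k**3 - 4*k**2 + 4*k + 2).
Δs = 12*k**3 + 6*k**2 + 8*k + 5, as required.
Sum = s_(12) − s_(3); s_(12) = 55896, s_(3) = 177 ⇒ 55719.

Σ = 55719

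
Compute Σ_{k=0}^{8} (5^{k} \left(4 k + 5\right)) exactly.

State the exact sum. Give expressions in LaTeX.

The ratio is 5*(4*k + 9)/(4*k + 5).
Gosper form: A/B · C(k+1)/C(k) with A=5, B=1, C=k + 5/4.
Key eq: (5)·f(k+1) = (1)·f(k) + (k + 5/4).
d = 1 from the (0,0,1) case.
Solve for f: f(k) = k/4 (degree 1 ≤ 1).
Get s_k = R·t_k = 5**k*k with R(k) = B(k−1)f(k)/C(k) = k/(4*k + 5).
Verify: 5**k*(4*k + 5) matches t_k.
Sum = s_(9) − s_(0); s_(9) = 17578125, s_(0) = 0 ⇒ 17578125.

Σ = 17578125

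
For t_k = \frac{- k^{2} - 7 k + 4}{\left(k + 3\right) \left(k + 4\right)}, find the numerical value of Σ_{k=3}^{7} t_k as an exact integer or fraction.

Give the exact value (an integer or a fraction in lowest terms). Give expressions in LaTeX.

Σ = -125/33

Step 1: r(k) = (k + 3)*(7*k + (k + 1)**2 + 3)/((k + 5)*(k**2 + 7*k - 4)).
Factor: A=k + 3; B=k + 5; C=k**2 + 7*k - 4.
Need (k + 3)·f(k+1) − (k + 4)·f(k) = k**2 + 7*k - 4.
Bound: deg f ≤ 2.
Match coefficients ⇒ f(k) = k*(3*k - 7)/3.
Then R = B(k−1)f/C = k*(k + 4)*(3*k - 7)/(3*(k**2 + 7*k - 4)), so s_k = R(k)·t_k = k*(7 - 3*k)/(3*(k + 3)).
s_(k+1) − s_k = (-k**2 - 7*k + 4)/(k**2 + 7*k + 12) = t_k.
Σ_(k=3)^(7) t_k = s_(8) − s_(3) = -136/33 − (-1/3) = -125/33.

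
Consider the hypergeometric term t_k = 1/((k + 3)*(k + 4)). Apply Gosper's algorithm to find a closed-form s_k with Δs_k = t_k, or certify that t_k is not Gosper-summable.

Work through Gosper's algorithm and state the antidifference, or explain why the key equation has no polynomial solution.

s_k = k/(3*(k + 3))

Ratio r(k) = (k + 3)/(k + 5).
Gosper form: A/B · C(k+1)/C(k) with A=k + 3, B=k + 5, C=1.
f must satisfy (k + 3)·f(k+1) − (k + 4)·f(k) = 1.
Bound: deg f ≤ 1.
Solving with deg f ≤ 1: f(k) = k/3.
Then R = B(k−1)f/C = k*(k + 4)/3, so s_k = R(k)·t_k = k/(3*(k + 3)).
Verify: 1/(k**2 + 7*k + 12) matches t_k.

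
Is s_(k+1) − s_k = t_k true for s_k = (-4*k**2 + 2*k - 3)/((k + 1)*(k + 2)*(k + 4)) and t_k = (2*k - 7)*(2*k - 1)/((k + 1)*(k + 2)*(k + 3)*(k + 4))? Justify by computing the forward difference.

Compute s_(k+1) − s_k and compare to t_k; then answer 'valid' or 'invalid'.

Invalid: residual 2*(-4*k**2 + 9*k - 5)/(k**5 + 15*k**4 + 85*k**3 + 225*k**2 + 274*k + 120) ≠ 0.

s_(k+1) = (2*k - 4*(k + 1)**2 - 1)/((k + 2)*(k + 3)*(k + 5))
s_(k+1) − s_k = (4*k**3 - 4*k**2 - 55*k + 25)/(k**5 + 15*k**4 + 85*k**3 + 225*k**2 + 274*k + 120)
(s_(k+1) − s_k) − t_k = 2*(-4*k**2 + 9*k - 5)/(k**5 + 15*k**4 + 85*k**3 + 225*k**2 + 274*k + 120)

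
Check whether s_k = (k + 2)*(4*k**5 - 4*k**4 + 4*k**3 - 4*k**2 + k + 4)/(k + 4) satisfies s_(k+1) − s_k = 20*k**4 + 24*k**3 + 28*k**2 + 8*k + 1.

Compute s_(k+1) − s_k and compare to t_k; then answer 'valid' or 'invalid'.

s_(k+1) = (4*k**6 + 28*k**5 + 76*k**4 + 108*k**3 + 81*k**2 + 32*k + 15)/(k + 5)
s_(k+1) − s_k = (20*k**6 + 172*k**5 + 428*k**4 + 500*k**3 + 385*k**2 + 105*k + 20)/(k**2 + 9*k + 20)
(s_(k+1) − s_k) − t_k = 8*k*(-4*k**4 - 27*k**3 - 30*k**2 - 31*k - 8)/(k**2 + 9*k + 20)

Invalid: residual 8*k*(-4*k**4 - 27*k**3 - 30*k**2 - 31*k - 8)/(k**2 + 9*k + 20) ≠ 0.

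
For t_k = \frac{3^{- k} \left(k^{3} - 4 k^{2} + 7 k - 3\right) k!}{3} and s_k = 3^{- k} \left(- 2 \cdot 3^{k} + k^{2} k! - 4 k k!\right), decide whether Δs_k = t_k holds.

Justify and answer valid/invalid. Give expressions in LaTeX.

s_(k+1) = (-6*3**k + k**3*factorial(k) - k**2*factorial(k) - 5*k*factorial(k) - 3*factorial(k))/(3*3**k)
s_(k+1) − s_k = (k**3 - 4*k**2 + 7*k - 3)*factorial(k)/(3*3**k)
(s_(k+1) − s_k) − t_k = 0

valid (s_(k+1) − s_k reduces to t_k)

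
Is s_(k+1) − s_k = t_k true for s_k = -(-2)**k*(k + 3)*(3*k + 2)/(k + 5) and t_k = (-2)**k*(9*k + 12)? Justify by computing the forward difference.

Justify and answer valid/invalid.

s_(k+1) = 2*(-2)**k*(k + 4)*(3*k + 5)/(k + 6)
s_(k+1) − s_k = (-2)**k*(9*k**3 + 93*k**2 + 282*k + 236)/(k**2 + 11*k + 30)
(s_(k+1) − s_k) − t_k = (-2)**(k + 1)*(9*k**2 + 60*k + 62)/(k**2 + 11*k + 30)

Invalid: residual (-2)**(k + 1)*(9*k**2 + 60*k + 62)/(k**2 + 11*k + 30) ≠ 0.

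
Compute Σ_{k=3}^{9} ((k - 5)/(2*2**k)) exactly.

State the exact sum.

Compute t_(k+1)/t_k: get (k - 4)/(2*(k - 5)).
Factor: A=1/2; B=1; C=k - 5.
Set up (1/2)·f(k+1) − (1)·f(k) − (k - 5) = 0.
deg f ≤ 1 (via 0,0,1).
Solve for f: f(k) = -2*(k - 4) (degree 1 ≤ 1).
Then R = B(k−1)f/C = -2*(k - 4)/(k - 5), so s_k = R(k)·t_k = (4 - k)/2**k.
Verify: (k - 5)/(2*2**k) matches t_k.
Telescoping: Σ = s_(10) − s_(3) = -3/512 − (1/8) = -67/512.

Σ = -67/512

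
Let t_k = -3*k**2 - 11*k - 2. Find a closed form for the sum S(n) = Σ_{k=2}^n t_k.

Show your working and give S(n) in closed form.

Step 1: r(k) = (3*k**2 + 17*k + 16)/(3*k**2 + 11*k + 2).
So A=1 and B=1, with C=k**2 + 11*k/3 + 2/3.
Solve (1)·f(k+1) − (1)·f(k) = k**2 + 11*k/3 + 2/3.
d = 3 from the (0,0,2) case.
Solve for f: f(k) = k*(k**2 + 4*k - 3)/3 (degree 3 ≤ 3).
R(k) = B(k−1)·f(k)/C(k) = k*(k**2 + 4*k - 3)/(3*k**2 + 11*k + 2); s_k = R·t_k = k*(-k**2 - 4*k + 3).
Δs = -3*k**2 - 11*k - 2, as required.
Σ_(k=2)^n t_k = s_(n+1) − s_(2) = (-n**3 - 7*n**2 - 8*n - 2) − (-18), i.e. -n**3 - 7*n**2 - 8*n + 16.

S(n) = -n**3 - 7*n**2 - 8*n + 16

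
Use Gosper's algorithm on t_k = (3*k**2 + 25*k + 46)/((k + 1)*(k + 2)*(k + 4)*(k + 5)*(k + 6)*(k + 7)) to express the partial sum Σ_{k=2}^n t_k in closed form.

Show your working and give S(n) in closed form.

r(k) = (k + 1)*(k + 4)*(25*k + 3*(k + 1)**2 + 71)/((k + 3)*(k + 8)*(3*k**2 + 25*k + 46)) after simplifying.
Take A(k)=k + 1, B(k)=k + 8, C(k)=k**3 + 34*k**2/3 + 121*k/3 + 46.
Set up (k + 1)·f(k+1) − (k + 7)·f(k) − (k**3 + 34*k**2/3 + 121*k/3 + 46) = 0.
Degrees (1,1,3) ⇒ d ≤ 6.
Match coefficients ⇒ f(k) = k*(k + 2)*(k + 3)*(k + 5)*(k**2 + 11*k + 34)/72.
Get s_k = R·t_k = k*(k**2 + 11*k + 34)/(24*(k**3 + 11*k**2 + 34*k + 24)) with R(k) = B(k−1)f(k)/C(k) = k*(k + 2)*(k + 5)*(k + 7)*(k**2 + 11*k + 34)/(24*(3*k**2 + 25*k + 46)).
Verify: (3*k**2 + 25*k + 46)/(k**6 + 25*k**5 + 247*k**4 + 1219*k**3 + 3112*k**2 + 3796*k + 1680) matches t_k.
s_(n+1) = (n**3 + 14*n**2 + 59*n + 46)/(24*(n**3 + 14*n**2 + 59*n + 70)) and s_(2) = 5/144, so S(n) = (n**3 + 14*n**2 + 59*n - 74)/(144*(n**3 + 14*n**2 + 59*n + 70)).

S(n) = (n**3 + 14*n**2 + 59*n - 74)/(144*(n**3 + 14*n**2 + 59*n + 70))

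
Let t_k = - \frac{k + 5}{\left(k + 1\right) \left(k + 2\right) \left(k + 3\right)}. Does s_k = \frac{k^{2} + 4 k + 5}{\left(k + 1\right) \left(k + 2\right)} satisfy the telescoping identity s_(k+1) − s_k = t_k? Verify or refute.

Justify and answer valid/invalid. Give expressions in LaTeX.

s_(k+1) = (4*k + (k + 1)**2 + 9)/((k + 2)*(k + 3))
s_(k+1) − s_k = (-k - 5)/(k**3 + 6*k**2 + 11*k + 6)
(s_(k+1) − s_k) − t_k = 0

Valid: the claim telescopes to t_k.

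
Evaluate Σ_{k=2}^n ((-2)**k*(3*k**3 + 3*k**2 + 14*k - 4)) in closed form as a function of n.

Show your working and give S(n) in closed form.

S(n) = 2*(-2)**n*n**3 + 4*(-2)**n*n**2 + 10*(-2)**n*n + 32

The ratio is 2*(-3*k**3 - 12*k**2 - 29*k - 16)/(3*k**3 + 3*k**2 + 14*k - 4).
Take A(k)=-2, B(k)=1, C(k)=k**3 + k**2 + 14*k/3 - 4/3.
Need (-2)·f(k+1) − (1)·f(k) = k**3 + k**2 + 14*k/3 - 4/3.
d = 3 from the (0,0,3) case.
Coefficient equations give f(k) = -(k - 1)*(k**2 + 4)/3.
Get s_k = R·t_k = (-2)**k*(-k**3 + k**2 - 4*k + 4) with R(k) = B(k−1)f(k)/C(k) = -(k - 1)*(k**2 + 4)/(3*k**3 + 3*k**2 + 14*k - 4).
Check: Δs_k = (-2)**k*(3*k**3 + 3*k**2 + 14*k - 4). ✓
Telescope: S(n) = s_(n+1) − s_(2) = 2*(-2)**n*n*(n**2 + 2*n + 5) − (-32) = 2*(-2)**n*n**3 + 4*(-2)**n*n**2 + 10*(-2)**n*n + 32.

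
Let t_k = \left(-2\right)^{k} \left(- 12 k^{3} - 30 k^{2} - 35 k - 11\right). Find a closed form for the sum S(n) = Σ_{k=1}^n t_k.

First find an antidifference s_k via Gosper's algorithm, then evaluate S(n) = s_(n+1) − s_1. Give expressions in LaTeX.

The ratio is 2*(-12*k**3 - 66*k**2 - 131*k - 88)/(12*k**3 + 30*k**2 + 35*k + 11).
So A=-2 and B=1, with C=k**3 + 5*k**2/2 + 35*k/12 + 11/12.
Set up (-2)·f(k+1) − (1)·f(k) − (k**3 + 5*k**2/2 + 35*k/12 + 11/12) = 0.
d = 3 from the (0,0,3) case.
Solving with deg f ≤ 3: f(k) = -(4*k**3 + 2*k**2 + k - 1)/12.
Certificate R = B(k−1)f/C = -(4*k**3 + 2*k**2 + k - 1)/(12*k**3 + 30*k**2 + 35*k + 11) gives s_k = (-2)**k*(4*k**3 + 2*k**2 + k - 1).
Verify: (-2)**k*(-12*k**3 - 30*k**2 - 35*k - 11) matches t_k.
Evaluate: s_(n+1) = (-2)**(n + 1)*(4*n**3 + 14*n**2 + 17*n + 6); subtract s_(1) = -12 ⇒ S(n) = -8*(-2)**n*n**3 - 28*(-2)**n*n**2 - 34*(-2)**n*n - 12*(-2)**n + 12.

S(n) = - 8 \left(-2\right)^{n} n^{3} - 28 \left(-2\right)^{n} n^{2} - 34 \left(-2\right)^{n} n - 12 \left(-2\right)^{n} + 12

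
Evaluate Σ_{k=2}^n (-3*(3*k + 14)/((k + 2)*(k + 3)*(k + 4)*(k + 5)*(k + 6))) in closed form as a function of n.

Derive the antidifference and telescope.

S(n) = 3*(-n**3 - 13*n**2 - 54*n + 68)/(140*(n**3 + 13*n**2 + 54*n + 72))

Ratio r(k) = (k + 2)*(3*k + 17)/((k + 7)*(3*k + 14)).
A = k + 2, B = k + 7, C = k + 14/3.
Solve (k + 2)·f(k+1) − (k + 6)·f(k) = k + 14/3.
Degrees (1,1,1) ⇒ d ≤ 4.
Coefficient equations give f(k) = k*(k + 4)*(k**2 + 10*k + 31)/90.
So s_k = (B(k−1)f/C)·t_k = (k*(k + 4)*(k + 6)*(k**2 + 10*k + 31)/(30*(3*k + 14)))·t_k = k*(-k**2 - 10*k - 31)/(10*(k**3 + 10*k**2 + 31*k + 30)).
Verify: 3*(-3*k - 14)/(k**5 + 20*k**4 + 155*k**3 + 580*k**2 + 1044*k + 720) matches t_k.
Σ_(k=2)^n t_k = s_(n+1) − s_(2) = ((-n**3 - 13*n**2 - 54*n - 42)/(10*(n**3 + 13*n**2 + 54*n + 72))) − (-11/140), i.e. 3*(-n**3 - 13*n**2 - 54*n + 68)/(140*(n**3 + 13*n**2 + 54*n + 72)).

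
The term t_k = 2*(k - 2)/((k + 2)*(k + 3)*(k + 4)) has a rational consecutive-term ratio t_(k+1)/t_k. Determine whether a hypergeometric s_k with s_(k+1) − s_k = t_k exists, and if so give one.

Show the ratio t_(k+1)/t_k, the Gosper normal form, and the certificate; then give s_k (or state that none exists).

s_k = -2*k/((k + 2)*(k + 3))

Ratio r(k) = (k - 1)*(k + 2)/((k - 2)*(k + 5)).
A = k + 2, B = k + 5, C = k - 2.
Solve (k + 2)·f(k+1) − (k + 4)·f(k) = k - 2.
deg f ≤ 2 (via 1,1,1).
Coefficient equations give f(k) = -k.
Certificate R = B(k−1)f/C = -k*(k + 4)/(k - 2) gives s_k = -2*k/((k + 2)*(k + 3)).
s_(k+1) − s_k = 2*(k - 2)/(k**3 + 9*k**2 + 26*k + 24) = t_k.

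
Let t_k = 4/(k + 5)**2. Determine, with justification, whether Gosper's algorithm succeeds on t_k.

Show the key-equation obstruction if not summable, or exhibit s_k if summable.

No — t_k has no hypergeometric antidifference.

Step 1: r(k) = (k + 5)**2/(k + 6)**2.
Gosper form: A/B · C(k+1)/C(k) with A=k**2 + 10*k + 25, B=k**2 + 12*k + 36, C=1.
Set up (k**2 + 10*k + 25)·f(k+1) − (k**2 + 10*k + 25)·f(k) − (1) = 0.
Degrees (2,2,0) ⇒ d ≤ 0.
Write f(k) = c0. Then LHS − RHS = -1, requiring -1 = 0: contradictory. No certificate.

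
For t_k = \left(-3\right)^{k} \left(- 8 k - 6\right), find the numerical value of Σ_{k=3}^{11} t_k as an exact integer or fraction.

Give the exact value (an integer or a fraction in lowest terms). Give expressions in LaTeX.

r(k) = 3*(-4*k - 7)/(4*k + 3) after simplifying.
So A=-3 and B=1, with C=k + 3/4.
Key eq: (-3)·f(k+1) = (1)·f(k) + (k + 3/4).
Bound: deg f ≤ 1.
A polynomial solution: f(k) = -k/4.
Get s_k = R·t_k = 2*(-3)**k*k with R(k) = B(k−1)f(k)/C(k) = -k/(4*k + 3).
Check: Δs_k = (-3)**k*(-8*k - 6). ✓
Evaluate s at k=12 and k=3: 12754584 and -162; difference 12754746.

Σ = 12754746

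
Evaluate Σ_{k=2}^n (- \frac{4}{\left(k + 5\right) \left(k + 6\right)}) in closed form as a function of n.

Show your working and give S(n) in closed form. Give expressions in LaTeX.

r(k) = (k + 5)/(k + 7) after simplifying.
Factor: A=k + 5; B=k + 7; C=1.
Key eq: (k + 5)·f(k+1) = (k + 6)·f(k) + (1).
From deg A=1, deg B=1, deg C=0: d=1.
Coefficient equations give f(k) = k/5.
R(k) = B(k−1)·f(k)/C(k) = k*(k + 6)/5; s_k = R·t_k = -4*k/(5*k + 25).
Check: Δs_k = -4/(k**2 + 11*k + 30). ✓
s_(n+1) = 4*(-n - 1)/(5*(n + 6)) and s_(2) = -8/35, so S(n) = 4*(1 - n)/(7*(n + 6)).

S(n) = \frac{4 \left(1 - n\right)}{7 \left(n + 6\right)}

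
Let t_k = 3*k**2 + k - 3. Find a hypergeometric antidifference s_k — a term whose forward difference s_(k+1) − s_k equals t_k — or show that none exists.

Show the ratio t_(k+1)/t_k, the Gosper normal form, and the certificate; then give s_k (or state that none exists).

Compute t_(k+1)/t_k: get (k + 3*(k + 1)**2 - 2)/(3*k**2 + k - 3).
Factor: A=1; B=1; C=k**2 + k/3 - 1.
Key eq: (1)·f(k+1) = (1)·f(k) + (k**2 + k/3 - 1).
Degrees (0,0,2) ⇒ d ≤ 3.
Match coefficients ⇒ f(k) = k*(k**2 - k - 3)/3.
R(k) = B(k−1)·f(k)/C(k) = k*(k**2 - k - 3)/(3*k**2 + k - 3); s_k = R·t_k = k*(k**2 - k - 3).
s_(k+1) − s_k = 3*k**2 + k - 3 = t_k.

s_k = k*(k**2 - k - 3)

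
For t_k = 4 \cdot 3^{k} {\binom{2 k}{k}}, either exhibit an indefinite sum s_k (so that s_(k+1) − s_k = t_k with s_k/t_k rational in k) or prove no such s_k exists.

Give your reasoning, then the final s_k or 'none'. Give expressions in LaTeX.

t_(k+1)/t_k = 6*(2*k + 1)/(k + 1).
Take A(k)=12*k + 6, B(k)=k + 1, C(k)=1.
Set up (12*k + 6)·f(k+1) − (k)·f(k) − (1) = 0.
From deg A=1, deg B=1, deg C=0: d=-1.
Bound -1 < 0, so the key equation has no polynomial solution.

not Gosper-summable; s_k does not exist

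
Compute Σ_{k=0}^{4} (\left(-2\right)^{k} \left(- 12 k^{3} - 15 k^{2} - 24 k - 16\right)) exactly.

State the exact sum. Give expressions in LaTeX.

Σ = -14306

Step 1: r(k) = 2*(-12*k**3 - 51*k**2 - 90*k - 67)/(12*k**3 + 15*k**2 + 24*k + 16).
Normal form (A,B,C) = (-2, 1, k**3 + 5*k**2/4 + 2*k + 4/3).
Solve (-2)·f(k+1) − (1)·f(k) = k**3 + 5*k**2/4 + 2*k + 4/3.
From deg A=0, deg B=0, deg C=3: d=3.
A polynomial solution: f(k) = -(4*k**3 - 3*k**2 + 4*k + 2)/12.
R(k) = B(k−1)·f(k)/C(k) = -(4*k**3 - 3*k**2 + 4*k + 2)/(12*k**3 + 15*k**2 + 24*k + 16); s_k = R·t_k = (-2)**k*(4*k**3 - 3*k**2 + 4*k + 2).
s_(k+1) − s_k = (-2)**k*(-12*k**3 - 15*k**2 - 24*k - 16) = t_k.
Σ_(k=0)^(4) t_k = s_(5) − s_(0) = -14304 − (2) = -14306.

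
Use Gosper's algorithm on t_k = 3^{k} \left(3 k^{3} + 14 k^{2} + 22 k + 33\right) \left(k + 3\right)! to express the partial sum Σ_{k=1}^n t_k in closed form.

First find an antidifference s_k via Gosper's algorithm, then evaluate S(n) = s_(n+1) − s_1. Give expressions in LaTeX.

Step 1: r(k) = 3*(3*k**4 + 35*k**3 + 151*k**2 + 308*k + 288)/(3*k**3 + 14*k**2 + 22*k + 33).
So A=3*k + 12 and B=1, with C=k**3 + 14*k**2/3 + 22*k/3 + 11.
Key eq: (3*k + 12)·f(k+1) = (1)·f(k) + (k**3 + 14*k**2/3 + 22*k/3 + 11).
From deg A=1, deg B=0, deg C=3: d=2.
Solve for f: f(k) = (k**2 - k + 3)/3 (degree 2 ≤ 2).
So s_k = (B(k−1)f/C)·t_k = ((k**2 - k + 3)/(3*k**3 + 14*k**2 + 22*k + 33))·t_k = 3**k*(k**2 - k + 3)*factorial(k + 3).
s_(k+1) − s_k = 3**k*(3*k**3 + 14*k**2 + 22*k + 33)*factorial(k + 3) = t_k.
Evaluate: s_(n+1) = 3**(n + 1)*(n**2 + n + 3)*factorial(n + 4); subtract s_(1) = 216 ⇒ S(n) = 3*3**n*n**2*factorial(n + 4) + 3*3**n*n*factorial(n + 4) + 9*3**n*factorial(n + 4) - 216.

S(n) = 3 \cdot 3^{n} n^{2} \left(n + 4\right)! + 3 \cdot 3^{n} n \left(n + 4\right)! + 9 \cdot 3^{n} \left(n + 4\right)! - 216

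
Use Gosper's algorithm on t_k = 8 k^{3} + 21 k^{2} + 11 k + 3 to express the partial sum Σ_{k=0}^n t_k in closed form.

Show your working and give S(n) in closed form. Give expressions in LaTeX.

S(n) = 2 n^{4} + 11 n^{3} + 18 n^{2} + 12 n + 3

Ratio r(k) = (8*k**3 + 45*k**2 + 77*k + 43)/(8*k**3 + 21*k**2 + 11*k + 3).
Take A(k)=1, B(k)=1, C(k)=k**3 + 21*k**2/8 + 11*k/8 + 3/8.
f must satisfy (1)·f(k+1) − (1)·f(k) = k**3 + 21*k**2/8 + 11*k/8 + 3/8.
Degrees (0,0,3) ⇒ d ≤ 4.
A polynomial solution: f(k) = k*(2*k**3 + 3*k**2 - 3*k + 1)/8.
Certificate R = B(k−1)f/C = k*(2*k**3 + 3*k**2 - 3*k + 1)/(8*k**3 + 21*k**2 + 11*k + 3) gives s_k = k*(2*k**3 + 3*k**2 - 3*k + 1).
Check: Δs_k = 8*k**3 + 21*k**2 + 11*k + 3. ✓
Evaluate: s_(n+1) = 2*n**4 + 11*n**3 + 18*n**2 + 12*n + 3; subtract s_(0) = 0 ⇒ S(n) = 2*n**4 + 11*n**3 + 18*n**2 + 12*n + 3.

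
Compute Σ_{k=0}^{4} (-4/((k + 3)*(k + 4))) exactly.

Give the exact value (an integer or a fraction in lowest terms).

Σ = -5/6

Compute t_(k+1)/t_k: get (k + 3)/(k + 5).
A = k + 3, B = k + 5, C = 1.
f must satisfy (k + 3)·f(k+1) − (k + 4)·f(k) = 1.
deg f ≤ 1 (via 1,1,0).
Match coefficients ⇒ f(k) = k/3.
Get s_k = R·t_k = -4*k/(3*k + 9) with R(k) = B(k−1)f(k)/C(k) = k*(k + 4)/3.
Verify: -4/(k**2 + 7*k + 12) matches t_k.
Evaluate s at k=5 and k=0: -5/6 and 0; difference -5/6.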